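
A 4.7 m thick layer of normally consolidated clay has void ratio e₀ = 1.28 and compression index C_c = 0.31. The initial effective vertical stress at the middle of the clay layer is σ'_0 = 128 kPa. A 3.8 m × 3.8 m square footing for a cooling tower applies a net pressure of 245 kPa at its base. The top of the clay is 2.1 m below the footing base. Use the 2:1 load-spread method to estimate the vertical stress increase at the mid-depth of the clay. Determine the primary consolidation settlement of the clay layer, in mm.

Mid-depth of clay below the footing base: z = 2.1 + 4.7/2 = 4.45 m.
Stress increase at mid-clay by the 2:1 spreading method:
Δσ = qBL/((B+z)(L+z)) = 245×3.8×3.8/((3.8+4.45)(3.8+4.45)) = 51.979 kPa
Final effective stress: σ'_f = σ'_0 + Δσ = 128 + 51.979 = 179.98 kPa.
Normally consolidated clay, so the full stress increment lies on the virgin compression line:
S_c = C_c·H/(1+e₀)·log₁₀(σ'_f/σ'_0) = 0.31×4.7/(1+1.28)×log₁₀(179.98/128)
    = 0.63904 × 0.14801 = 0.09458 m

S_c ≈ 94.6 mm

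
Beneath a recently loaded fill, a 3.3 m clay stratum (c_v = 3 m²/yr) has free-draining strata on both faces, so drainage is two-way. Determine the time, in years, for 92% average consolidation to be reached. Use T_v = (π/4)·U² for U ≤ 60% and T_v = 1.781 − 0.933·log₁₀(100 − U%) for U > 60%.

t ≈ 0.852 years

Drainage path length: H_d = H/2 = 1.65 m (double drainage).
U > 60%: T_v = 1.781 − 0.933·log₁₀(100 − 92) = 0.93842.
t = T_v·H_d²/c_v = 0.93842×1.65²/3 = 0.8516 years.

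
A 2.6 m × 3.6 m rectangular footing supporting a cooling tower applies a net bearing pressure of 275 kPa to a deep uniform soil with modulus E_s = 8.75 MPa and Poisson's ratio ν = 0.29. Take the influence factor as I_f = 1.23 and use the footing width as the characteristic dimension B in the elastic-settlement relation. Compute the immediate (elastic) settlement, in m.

Immediate (elastic) settlement: S_e = q·B·(1−ν²)/E_s · I_f.
E_s = 8.75 MPa = 8750 kPa.
S_e = 275 × 2.6 × (1 − 0.29²) / 8750 × 1.23
    = 275 × 2.6 × 0.9159 / 8750 × 1.23
    = 0.09206 m

S_e ≈ 0.0921 m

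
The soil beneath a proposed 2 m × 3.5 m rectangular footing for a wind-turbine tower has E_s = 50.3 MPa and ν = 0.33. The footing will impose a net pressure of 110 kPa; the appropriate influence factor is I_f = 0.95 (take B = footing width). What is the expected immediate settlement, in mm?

S_e ≈ 3.7 mm

Immediate (elastic) settlement: S_e = q·B·(1−ν²)/E_s · I_f.
E_s = 50.3 MPa = 50300 kPa.
S_e = 110 × 2 × (1 − 0.33²) / 50300 × 0.95
    = 110 × 2 × 0.8911 / 50300 × 0.95
    = 0.003703 m = 3.703 mm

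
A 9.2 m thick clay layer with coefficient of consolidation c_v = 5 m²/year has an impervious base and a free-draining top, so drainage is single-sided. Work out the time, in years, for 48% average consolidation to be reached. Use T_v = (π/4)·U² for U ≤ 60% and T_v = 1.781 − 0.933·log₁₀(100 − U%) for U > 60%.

Drainage path length: H_d = H = 9.2 m (single drainage).
U ≤ 60%: T_v = (π/4)·U² = (π/4)×0.48² = 0.18096.
t = T_v·H_d²/c_v = 0.18096×9.2²/5 = 3.063 years.

t ≈ 3.06 years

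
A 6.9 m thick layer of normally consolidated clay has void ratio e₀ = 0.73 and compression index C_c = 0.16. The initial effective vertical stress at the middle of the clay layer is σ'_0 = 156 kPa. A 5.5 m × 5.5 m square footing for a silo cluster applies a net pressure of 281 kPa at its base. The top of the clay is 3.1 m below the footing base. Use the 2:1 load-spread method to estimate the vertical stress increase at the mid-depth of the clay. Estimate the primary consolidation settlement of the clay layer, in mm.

Mid-depth of clay below the footing base: z = 3.1 + 6.9/2 = 6.55 m.
Stress increase at mid-clay by the 2:1 spreading method:
Δσ = qBL/((B+z)(L+z)) = 281×5.5×5.5/((5.5+6.55)(5.5+6.55)) = 58.541 kPa
Final effective stress: σ'_f = σ'_0 + Δσ = 156 + 58.541 = 214.54 kPa.
Normally consolidated clay, so the full stress increment lies on the virgin compression line:
S_c = C_c·H/(1+e₀)·log₁₀(σ'_f/σ'_0) = 0.16×6.9/(1+0.73)×log₁₀(214.54/156)
    = 0.63815 × 0.13838 = 0.08831 m

S_c ≈ 88.3 mm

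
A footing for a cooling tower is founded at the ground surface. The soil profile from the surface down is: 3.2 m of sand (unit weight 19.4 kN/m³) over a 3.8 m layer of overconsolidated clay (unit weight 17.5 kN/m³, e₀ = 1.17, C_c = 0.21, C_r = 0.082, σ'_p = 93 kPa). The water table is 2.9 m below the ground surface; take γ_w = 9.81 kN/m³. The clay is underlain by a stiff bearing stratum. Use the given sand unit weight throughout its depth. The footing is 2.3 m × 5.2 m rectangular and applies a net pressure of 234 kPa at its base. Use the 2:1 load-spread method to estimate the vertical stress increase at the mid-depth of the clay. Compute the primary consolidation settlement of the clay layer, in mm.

S_c ≈ 42 mm

Mid-depth of clay below the ground surface: z = 3.2 + 3.8/2 = 5.1 m.
Total vertical stress at mid-clay: σ_v = 19.4×3.2 + 17.5×1.9 = 95.33 kPa.
Pore pressure: u = 9.81×(5.1 − 2.9) = 21.582 kPa.
Initial effective stress: σ'_0 = σ_v − u = 95.33 − 21.582 = 73.748 kPa.
Stress increase at mid-clay by the 2:1 spreading method:
Δσ = qBL/((B+z)(L+z)) = 234×2.3×5.2/((2.3+5.1)(5.2+5.1)) = 36.718 kPa
Final effective stress: σ'_f = 73.748 + 36.718 = 110.47 kPa.
σ'_f = 110.47 > σ'_p = 93 kPa, so the stress path crosses the preconsolidation pressure — recompression up to σ'_p, then virgin compression beyond:
S_c = H/(1+e₀)·[C_r·log₁₀(σ'_p/σ'_0) + C_c·log₁₀(σ'_f/σ'_p)]
    = 3.8/2.17 × [0.082×log₁₀(93/73.748) + 0.21×log₁₀(110.47/93)]
    = 1.7512 × [0.0082601 + 0.0157] = 0.04196 m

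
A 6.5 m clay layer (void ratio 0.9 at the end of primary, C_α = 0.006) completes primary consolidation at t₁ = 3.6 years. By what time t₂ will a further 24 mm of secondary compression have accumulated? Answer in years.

S_s = C_α·H/(1+e_p)·log₁₀(t₂/t₁) ⇒ log₁₀(t₂/t₁) = S_s·(1+e_p)/(C_α·H).
log₁₀(t₂/t₁) = 0.024 × (1+0.9) / (0.006×6.5) = 1.169
t₂ = t₁ × 10^1.169 = 3.6 × 14.76 = 53.15 years

t₂ ≈ 53.2 years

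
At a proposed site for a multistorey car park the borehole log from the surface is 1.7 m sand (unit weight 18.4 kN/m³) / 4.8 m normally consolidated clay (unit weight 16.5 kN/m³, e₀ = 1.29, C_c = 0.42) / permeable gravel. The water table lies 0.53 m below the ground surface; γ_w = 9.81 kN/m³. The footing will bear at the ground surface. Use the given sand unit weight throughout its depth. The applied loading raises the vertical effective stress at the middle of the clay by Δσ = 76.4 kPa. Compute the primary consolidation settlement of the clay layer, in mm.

S_c ≈ 436 mm

Mid-depth of clay below the ground surface: z = 1.7 + 4.8/2 = 4.1 m.
Total vertical stress at mid-clay: σ_v = 18.4×1.7 + 16.5×2.4 = 70.88 kPa.
Pore pressure: u = 9.81×(4.1 − 0.53) = 35.022 kPa.
Initial effective stress: σ'_0 = σ_v − u = 70.88 − 35.022 = 35.858 kPa.
Final effective stress: σ'_f = σ'_0 + Δσ = 35.858 + 76.4 = 112.26 kPa.
Normally consolidated clay, so the full stress increment lies on the virgin compression line:
S_c = C_c·H/(1+e₀)·log₁₀(σ'_f/σ'_0) = 0.42×4.8/(1+1.29)×log₁₀(112.26/35.858)
    = 0.88035 × 0.49564 = 0.4363 m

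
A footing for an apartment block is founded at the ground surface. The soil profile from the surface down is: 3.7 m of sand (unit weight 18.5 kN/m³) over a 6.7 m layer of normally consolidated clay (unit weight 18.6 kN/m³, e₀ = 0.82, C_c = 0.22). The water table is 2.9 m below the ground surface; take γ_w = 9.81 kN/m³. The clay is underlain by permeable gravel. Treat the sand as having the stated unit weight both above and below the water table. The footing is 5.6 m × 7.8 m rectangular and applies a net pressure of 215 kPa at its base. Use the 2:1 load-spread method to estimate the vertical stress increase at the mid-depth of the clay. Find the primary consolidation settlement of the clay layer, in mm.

S_c ≈ 155 mm

Mid-depth of clay below the ground surface: z = 3.7 + 6.7/2 = 7.05 m.
Total vertical stress at mid-clay: σ_v = 18.5×3.7 + 18.6×3.35 = 130.76 kPa.
Pore pressure: u = 9.81×(7.05 − 2.9) = 40.712 kPa.
Initial effective stress: σ'_0 = σ_v − u = 130.76 − 40.712 = 90.048 kPa.
Stress increase at mid-clay by the 2:1 spreading method:
Δσ = qBL/((B+z)(L+z)) = 215×5.6×7.8/((5.6+7.05)(7.8+7.05)) = 49.992 kPa
Final effective stress: σ'_f = σ'_0 + Δσ = 90.048 + 49.992 = 140.04 kPa.
Normally consolidated clay, so the full stress increment lies on the virgin compression line:
S_c = C_c·H/(1+e₀)·log₁₀(σ'_f/σ'_0) = 0.22×6.7/(1+0.82)×log₁₀(140.04/90.048)
    = 0.80989 × 0.19178 = 0.1553 m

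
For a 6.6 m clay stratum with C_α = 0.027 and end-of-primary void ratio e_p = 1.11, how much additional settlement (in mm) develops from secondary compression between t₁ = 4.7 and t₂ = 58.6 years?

S_s ≈ 92.5 mm

Secondary compression: S_s = C_α·H/(1+e_p)·log₁₀(t₂/t₁)
S_s = 0.027×6.6/(1+1.11)×log₁₀(58.6/4.7)
    = 0.08445 × 1.096 = 0.09255 m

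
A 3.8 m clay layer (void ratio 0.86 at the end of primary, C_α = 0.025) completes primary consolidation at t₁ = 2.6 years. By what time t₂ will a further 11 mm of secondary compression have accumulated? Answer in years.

t₂ ≈ 4.27 years

S_s = C_α·H/(1+e_p)·log₁₀(t₂/t₁) ⇒ log₁₀(t₂/t₁) = S_s·(1+e_p)/(C_α·H).
log₁₀(t₂/t₁) = 0.011 × (1+0.86) / (0.025×3.8) = 0.2154
t₂ = t₁ × 10^0.2154 = 2.6 × 1.642 = 4.269 years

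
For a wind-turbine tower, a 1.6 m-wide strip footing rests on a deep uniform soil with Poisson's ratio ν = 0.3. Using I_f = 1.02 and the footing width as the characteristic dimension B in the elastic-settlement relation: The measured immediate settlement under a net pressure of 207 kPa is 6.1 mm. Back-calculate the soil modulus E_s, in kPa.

E_s ≈ 50400 kPa

S_e = q·B·(1−ν²)/E_s · I_f  ⇒  E_s = q·B·(1−ν²)·I_f / S_e.
E_s = 207 × 1.6 × 0.91 × 1.02 / 0.0061 = 50400 kPa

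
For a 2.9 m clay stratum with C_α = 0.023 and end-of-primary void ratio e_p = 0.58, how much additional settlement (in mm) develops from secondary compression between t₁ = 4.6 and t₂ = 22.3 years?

S_s ≈ 28.9 mm

Secondary compression: S_s = C_α·H/(1+e_p)·log₁₀(t₂/t₁)
S_s = 0.023×2.9/(1+0.58)×log₁₀(22.3/4.6)
    = 0.04222 × 0.6855 = 0.02894 m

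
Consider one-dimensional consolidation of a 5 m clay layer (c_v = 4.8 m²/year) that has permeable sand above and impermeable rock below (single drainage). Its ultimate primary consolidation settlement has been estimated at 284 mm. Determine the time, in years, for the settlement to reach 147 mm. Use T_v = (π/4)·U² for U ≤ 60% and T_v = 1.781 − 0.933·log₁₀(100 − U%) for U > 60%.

Drainage path length: H_d = H = 5 m (single drainage).
U = S(t)/S_ult = 147/284 = 0.5176.
U ≤ 60%: T_v = (π/4)·U² = (π/4)×0.51761² = 0.21042.
t = T_v·H_d²/c_v = 0.21042×5²/4.8 = 1.096 years.

t ≈ 1.1 years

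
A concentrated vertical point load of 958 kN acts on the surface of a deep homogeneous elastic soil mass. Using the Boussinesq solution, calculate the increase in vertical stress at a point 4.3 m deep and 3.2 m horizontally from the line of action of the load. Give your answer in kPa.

Boussinesq vertical stress below a point load on an elastic half-space:
Δσ_z = 3P/(2πz²) · [1 + (r/z)²]^(−5/2)
r/z = 3.2/4.3 = 0.74419; [1+(r/z)²]^(−5/2) = 0.33228.
Δσ_z = 3×958/(2π×4.3²) × 0.33228 = 24.738 × 0.33228 = 8.22 kPa

Δσ_z ≈ 8.22 kPa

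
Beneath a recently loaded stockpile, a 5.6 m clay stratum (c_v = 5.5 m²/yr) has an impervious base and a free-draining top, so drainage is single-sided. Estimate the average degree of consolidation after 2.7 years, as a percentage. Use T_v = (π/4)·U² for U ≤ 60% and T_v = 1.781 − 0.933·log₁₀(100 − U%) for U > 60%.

Drainage path length: H_d = H = 5.6 m (single drainage).
T_v = c_v·t/H_d² = 5.5×2.7/5.6² = 0.47353.
T_v = 0.47353 corresponds to the U > 60% branch:
U = 1 − 10^((1.781 − T_v)/0.933)/100 = 0.748

U ≈ 74.8 %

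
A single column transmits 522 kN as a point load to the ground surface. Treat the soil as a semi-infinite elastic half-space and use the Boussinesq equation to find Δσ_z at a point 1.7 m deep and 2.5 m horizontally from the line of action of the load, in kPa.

Boussinesq vertical stress below a point load on an elastic half-space:
Δσ_z = 3P/(2πz²) · [1 + (r/z)²]^(−5/2)
r/z = 2.5/1.7 = 1.4706; [1+(r/z)²]^(−5/2) = 0.056218.
Δσ_z = 3×522/(2π×1.7²) × 0.056218 = 86.241 × 0.056218 = 4.848 kPa

Δσ_z ≈ 4.85 kPa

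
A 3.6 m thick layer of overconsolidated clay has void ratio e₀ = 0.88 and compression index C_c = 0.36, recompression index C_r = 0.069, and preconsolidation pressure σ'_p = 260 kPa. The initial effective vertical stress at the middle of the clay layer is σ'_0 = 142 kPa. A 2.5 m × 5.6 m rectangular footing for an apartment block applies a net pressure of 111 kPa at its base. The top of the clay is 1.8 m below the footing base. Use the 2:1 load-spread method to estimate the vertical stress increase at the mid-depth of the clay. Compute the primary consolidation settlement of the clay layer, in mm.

S_c ≈ 10.2 mm

Mid-depth of clay below the footing base: z = 1.8 + 3.6/2 = 3.6 m.
Stress increase at mid-clay by the 2:1 spreading method:
Δσ = qBL/((B+z)(L+z)) = 111×2.5×5.6/((2.5+3.6)(5.6+3.6)) = 27.691 kPa
Final effective stress: σ'_f = 142 + 27.691 = 169.69 kPa.
σ'_f = 169.69 ≤ σ'_p = 260 kPa, so the clay remains overconsolidated and only the recompression index applies:
S_c = C_r·H/(1+e₀)·log₁₀(σ'_f/σ'_0) = 0.069×3.6/1.88×log₁₀(169.69/142)
    = 0.13213 × 0.077368 = 0.01022 m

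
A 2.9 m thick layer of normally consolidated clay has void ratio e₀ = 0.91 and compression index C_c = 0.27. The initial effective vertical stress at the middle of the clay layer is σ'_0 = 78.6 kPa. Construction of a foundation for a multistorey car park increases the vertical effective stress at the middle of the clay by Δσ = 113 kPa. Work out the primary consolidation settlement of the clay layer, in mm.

Final effective stress: σ'_f = σ'_0 + Δσ = 78.6 + 113 = 191.6 kPa.
Normally consolidated clay, so the full stress increment lies on the virgin compression line:
S_c = C_c·H/(1+e₀)·log₁₀(σ'_f/σ'_0) = 0.27×2.9/(1+0.91)×log₁₀(191.6/78.6)
    = 0.40995 × 0.38697 = 0.1586 m

S_c ≈ 159 mm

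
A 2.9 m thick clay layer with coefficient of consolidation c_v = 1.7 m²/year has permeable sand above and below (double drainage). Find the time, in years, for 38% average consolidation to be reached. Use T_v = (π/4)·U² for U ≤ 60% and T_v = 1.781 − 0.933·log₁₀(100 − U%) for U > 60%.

t ≈ 0.14 years

Drainage path length: H_d = H/2 = 1.45 m (double drainage).
U ≤ 60%: T_v = (π/4)·U² = (π/4)×0.38² = 0.11341.
t = T_v·H_d²/c_v = 0.11341×1.45²/1.7 = 0.1403 years.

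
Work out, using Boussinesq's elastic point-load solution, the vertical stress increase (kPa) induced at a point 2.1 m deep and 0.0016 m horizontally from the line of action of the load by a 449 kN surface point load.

Δσ_z ≈ 48.6 kPa

Boussinesq vertical stress below a point load on an elastic half-space:
Δσ_z = 3P/(2πz²) · [1 + (r/z)²]^(−5/2)
r/z = 0.0016/2.1 = 0.0007619; [1+(r/z)²]^(−5/2) = 1.
Δσ_z = 3×449/(2π×2.1²) × 1 = 48.613 × 1 = 48.61 kPa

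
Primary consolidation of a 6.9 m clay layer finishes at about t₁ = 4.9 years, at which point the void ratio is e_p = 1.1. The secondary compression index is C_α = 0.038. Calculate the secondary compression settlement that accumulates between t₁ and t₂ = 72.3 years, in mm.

Secondary compression: S_s = C_α·H/(1+e_p)·log₁₀(t₂/t₁)
S_s = 0.038×6.9/(1+1.1)×log₁₀(72.3/4.9)
    = 0.1249 × 1.169 = 0.146 m

S_s ≈ 146 mm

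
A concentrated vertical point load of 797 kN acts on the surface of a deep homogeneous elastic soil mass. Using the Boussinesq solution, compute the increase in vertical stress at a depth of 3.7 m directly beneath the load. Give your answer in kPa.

Δσ_z ≈ 27.8 kPa

Boussinesq vertical stress below a point load on an elastic half-space:
Δσ_z = 3P/(2πz²) · [1 + (r/z)²]^(−5/2)
r/z = 0/3.7 = 0; [1+(r/z)²]^(−5/2) = 1.
Δσ_z = 3×797/(2π×3.7²) × 1 = 27.797 × 1 = 27.8 kPa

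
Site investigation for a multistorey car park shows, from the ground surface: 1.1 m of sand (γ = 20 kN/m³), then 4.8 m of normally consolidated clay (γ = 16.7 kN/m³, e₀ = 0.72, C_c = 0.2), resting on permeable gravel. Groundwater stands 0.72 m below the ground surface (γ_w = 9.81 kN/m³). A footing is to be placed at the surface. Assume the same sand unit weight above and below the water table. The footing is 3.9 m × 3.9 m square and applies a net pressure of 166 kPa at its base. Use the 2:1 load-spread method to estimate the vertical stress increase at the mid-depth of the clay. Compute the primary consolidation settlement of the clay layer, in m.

Mid-depth of clay below the ground surface: z = 1.1 + 4.8/2 = 3.5 m.
Total vertical stress at mid-clay: σ_v = 20×1.1 + 16.7×2.4 = 62.08 kPa.
Pore pressure: u = 9.81×(3.5 − 0.72) = 27.272 kPa.
Initial effective stress: σ'_0 = σ_v − u = 62.08 − 27.272 = 34.808 kPa.
Stress increase at mid-clay by the 2:1 spreading method:
Δσ = qBL/((B+z)(L+z)) = 166×3.9×3.9/((3.9+3.5)(3.9+3.5)) = 46.108 kPa
Final effective stress: σ'_f = σ'_0 + Δσ = 34.808 + 46.108 = 80.916 kPa.
Normally consolidated clay, so the full stress increment lies on the virgin compression line:
S_c = C_c·H/(1+e₀)·log₁₀(σ'_f/σ'_0) = 0.2×4.8/(1+0.72)×log₁₀(80.916/34.808)
    = 0.55814 × 0.36636 = 0.2045 m

S_c ≈ 0.204 m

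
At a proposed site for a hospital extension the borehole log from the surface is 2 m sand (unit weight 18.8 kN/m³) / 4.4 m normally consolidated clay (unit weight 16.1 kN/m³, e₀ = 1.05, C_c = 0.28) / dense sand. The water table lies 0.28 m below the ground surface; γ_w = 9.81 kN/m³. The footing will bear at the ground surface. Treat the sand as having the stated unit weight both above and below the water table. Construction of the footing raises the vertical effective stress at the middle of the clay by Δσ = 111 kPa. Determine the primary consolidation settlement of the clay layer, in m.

S_c ≈ 0.375 m

Mid-depth of clay below the ground surface: z = 2 + 4.4/2 = 4.2 m.
Total vertical stress at mid-clay: σ_v = 18.8×2 + 16.1×2.2 = 73.02 kPa.
Pore pressure: u = 9.81×(4.2 − 0.28) = 38.455 kPa.
Initial effective stress: σ'_0 = σ_v − u = 73.02 − 38.455 = 34.565 kPa.
Final effective stress: σ'_f = σ'_0 + Δσ = 34.565 + 111 = 145.56 kPa.
Normally consolidated clay, so the full stress increment lies on the virgin compression line:
S_c = C_c·H/(1+e₀)·log₁₀(σ'_f/σ'_0) = 0.28×4.4/(1+1.05)×log₁₀(145.56/34.565)
    = 0.60098 × 0.62441 = 0.3753 m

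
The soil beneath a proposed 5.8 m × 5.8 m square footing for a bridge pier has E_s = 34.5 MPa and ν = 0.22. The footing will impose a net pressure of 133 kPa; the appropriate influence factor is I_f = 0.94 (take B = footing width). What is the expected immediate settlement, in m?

Immediate (elastic) settlement: S_e = q·B·(1−ν²)/E_s · I_f.
E_s = 34.5 MPa = 34500 kPa.
S_e = 133 × 5.8 × (1 − 0.22²) / 34500 × 0.94
    = 133 × 5.8 × 0.9516 / 34500 × 0.94
    = 0.02 m

S_e ≈ 0.02 m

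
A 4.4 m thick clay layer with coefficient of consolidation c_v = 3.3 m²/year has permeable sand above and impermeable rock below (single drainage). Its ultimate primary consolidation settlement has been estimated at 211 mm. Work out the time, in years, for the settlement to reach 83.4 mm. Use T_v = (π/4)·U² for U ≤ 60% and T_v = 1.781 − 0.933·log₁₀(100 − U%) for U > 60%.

Drainage path length: H_d = H = 4.4 m (single drainage).
U = S(t)/S_ult = 83.4/211 = 0.3953.
U ≤ 60%: T_v = (π/4)·U² = (π/4)×0.39526² = 0.1227.
t = T_v·H_d²/c_v = 0.1227×4.4²/3.3 = 0.7198 years.

t ≈ 0.72 years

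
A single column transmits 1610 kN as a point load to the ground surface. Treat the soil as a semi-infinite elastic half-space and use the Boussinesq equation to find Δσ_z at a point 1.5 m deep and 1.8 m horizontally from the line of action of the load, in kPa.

Δσ_z ≈ 36.7 kPa

Boussinesq vertical stress below a point load on an elastic half-space:
Δσ_z = 3P/(2πz²) · [1 + (r/z)²]^(−5/2)
r/z = 1.8/1.5 = 1.2; [1+(r/z)²]^(−5/2) = 0.10753.
Δσ_z = 3×1610/(2π×1.5²) × 0.10753 = 341.65 × 0.10753 = 36.74 kPa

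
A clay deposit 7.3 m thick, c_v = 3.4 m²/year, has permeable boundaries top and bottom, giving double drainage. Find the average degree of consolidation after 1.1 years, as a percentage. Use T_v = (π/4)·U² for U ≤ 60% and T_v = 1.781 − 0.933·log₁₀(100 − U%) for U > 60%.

U ≈ 59.8 %

Drainage path length: H_d = H/2 = 3.65 m (double drainage).
T_v = c_v·t/H_d² = 3.4×1.1/3.65² = 0.28073.
T_v = 0.28073 corresponds to the U ≤ 60% branch:
U = √(4T_v/π) = 0.5979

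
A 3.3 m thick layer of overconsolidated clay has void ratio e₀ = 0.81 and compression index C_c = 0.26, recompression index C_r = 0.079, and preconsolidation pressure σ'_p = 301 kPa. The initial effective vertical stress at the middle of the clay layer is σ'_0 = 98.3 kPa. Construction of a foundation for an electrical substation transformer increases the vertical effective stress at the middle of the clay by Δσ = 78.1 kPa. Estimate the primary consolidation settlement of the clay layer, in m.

Final effective stress: σ'_f = 98.3 + 78.1 = 176.4 kPa.
σ'_f = 176.4 ≤ σ'_p = 301 kPa, so the clay remains overconsolidated and only the recompression index applies:
S_c = C_r·H/(1+e₀)·log₁₀(σ'_f/σ'_0) = 0.079×3.3/1.81×log₁₀(176.4/98.3)
    = 0.14403 × 0.25395 = 0.03658 m

S_c ≈ 0.0366 m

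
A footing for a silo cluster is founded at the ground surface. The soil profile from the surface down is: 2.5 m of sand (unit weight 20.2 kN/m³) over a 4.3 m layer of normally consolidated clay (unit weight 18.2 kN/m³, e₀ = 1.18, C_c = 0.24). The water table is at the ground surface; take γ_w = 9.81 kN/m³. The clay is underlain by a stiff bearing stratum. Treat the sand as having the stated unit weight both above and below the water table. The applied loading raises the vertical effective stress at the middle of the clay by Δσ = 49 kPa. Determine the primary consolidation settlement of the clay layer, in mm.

Mid-depth of clay below the ground surface: z = 2.5 + 4.3/2 = 4.65 m.
Total vertical stress at mid-clay: σ_v = 20.2×2.5 + 18.2×2.15 = 89.63 kPa.
Pore pressure: u = 9.81×(4.65 − 0) = 45.617 kPa.
Initial effective stress: σ'_0 = σ_v − u = 89.63 − 45.617 = 44.013 kPa.
Final effective stress: σ'_f = σ'_0 + Δσ = 44.013 + 49 = 93.013 kPa.
Normally consolidated clay, so the full stress increment lies on the virgin compression line:
S_c = C_c·H/(1+e₀)·log₁₀(σ'_f/σ'_0) = 0.24×4.3/(1+1.18)×log₁₀(93.013/44.013)
    = 0.47339 × 0.32496 = 0.1538 m

S_c ≈ 154 mm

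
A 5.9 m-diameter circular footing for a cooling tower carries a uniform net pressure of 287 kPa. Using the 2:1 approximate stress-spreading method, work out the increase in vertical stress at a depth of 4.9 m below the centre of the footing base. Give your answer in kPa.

By the 2:1 method the load spreads at 1 horizontal : 2 vertical, so at depth z the loaded area has grown by z in each plan dimension:
Δσ ≈ qD²/(D+z)² = 287×5.9²/(5.9+4.9)² = 85.652 kPa

Δσ_z ≈ 85.7 kPa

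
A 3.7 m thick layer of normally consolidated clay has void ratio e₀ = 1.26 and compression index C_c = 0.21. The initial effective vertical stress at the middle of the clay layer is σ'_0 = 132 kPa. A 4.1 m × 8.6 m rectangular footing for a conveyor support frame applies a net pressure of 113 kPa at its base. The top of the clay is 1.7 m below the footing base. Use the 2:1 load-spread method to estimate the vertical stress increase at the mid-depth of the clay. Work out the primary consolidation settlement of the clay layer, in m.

S_c ≈ 0.042 m

Mid-depth of clay below the footing base: z = 1.7 + 3.7/2 = 3.55 m.
Stress increase at mid-clay by the 2:1 spreading method:
Δσ = qBL/((B+z)(L+z)) = 113×4.1×8.6/((4.1+3.55)(8.6+3.55)) = 42.867 kPa
Final effective stress: σ'_f = σ'_0 + Δσ = 132 + 42.867 = 174.87 kPa.
Normally consolidated clay, so the full stress increment lies on the virgin compression line:
S_c = C_c·H/(1+e₀)·log₁₀(σ'_f/σ'_0) = 0.21×3.7/(1+1.26)×log₁₀(174.87/132)
    = 0.34381 × 0.12214 = 0.04199 m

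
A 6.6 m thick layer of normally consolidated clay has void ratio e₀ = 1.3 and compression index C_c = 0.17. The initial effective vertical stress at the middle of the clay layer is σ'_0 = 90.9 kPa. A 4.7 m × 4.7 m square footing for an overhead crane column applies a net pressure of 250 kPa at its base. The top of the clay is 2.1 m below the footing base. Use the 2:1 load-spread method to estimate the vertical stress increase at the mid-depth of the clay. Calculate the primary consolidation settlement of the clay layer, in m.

S_c ≈ 0.099 m

Mid-depth of clay below the footing base: z = 2.1 + 6.6/2 = 5.4 m.
Stress increase at mid-clay by the 2:1 spreading method:
Δσ = qBL/((B+z)(L+z)) = 250×4.7×4.7/((4.7+5.4)(4.7+5.4)) = 54.137 kPa
Final effective stress: σ'_f = σ'_0 + Δσ = 90.9 + 54.137 = 145.04 kPa.
Normally consolidated clay, so the full stress increment lies on the virgin compression line:
S_c = C_c·H/(1+e₀)·log₁₀(σ'_f/σ'_0) = 0.17×6.6/(1+1.3)×log₁₀(145.04/90.9)
    = 0.48783 × 0.20292 = 0.09899 m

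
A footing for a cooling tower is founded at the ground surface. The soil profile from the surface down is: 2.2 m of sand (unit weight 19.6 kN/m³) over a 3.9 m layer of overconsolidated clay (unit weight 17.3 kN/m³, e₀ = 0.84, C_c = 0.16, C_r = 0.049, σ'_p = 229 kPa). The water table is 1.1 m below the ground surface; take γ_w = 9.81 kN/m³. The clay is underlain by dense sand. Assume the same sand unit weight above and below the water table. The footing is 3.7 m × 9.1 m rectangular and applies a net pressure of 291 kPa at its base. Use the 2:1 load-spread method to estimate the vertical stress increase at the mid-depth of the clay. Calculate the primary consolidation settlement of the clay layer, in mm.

Mid-depth of clay below the ground surface: z = 2.2 + 3.9/2 = 4.15 m.
Total vertical stress at mid-clay: σ_v = 19.6×2.2 + 17.3×1.95 = 76.855 kPa.
Pore pressure: u = 9.81×(4.15 − 1.1) = 29.921 kPa.
Initial effective stress: σ'_0 = σ_v − u = 76.855 − 29.921 = 46.934 kPa.
Stress increase at mid-clay by the 2:1 spreading method:
Δσ = qBL/((B+z)(L+z)) = 291×3.7×9.1/((3.7+4.15)(9.1+4.15)) = 94.2 kPa
Final effective stress: σ'_f = 46.934 + 94.2 = 141.13 kPa.
σ'_f = 141.13 ≤ σ'_p = 229 kPa, so the clay remains overconsolidated and only the recompression index applies:
S_c = C_r·H/(1+e₀)·log₁₀(σ'_f/σ'_0) = 0.049×3.9/1.84×log₁₀(141.13/46.934)
    = 0.10386 × 0.47813 = 0.04966 m

S_c ≈ 49.7 mm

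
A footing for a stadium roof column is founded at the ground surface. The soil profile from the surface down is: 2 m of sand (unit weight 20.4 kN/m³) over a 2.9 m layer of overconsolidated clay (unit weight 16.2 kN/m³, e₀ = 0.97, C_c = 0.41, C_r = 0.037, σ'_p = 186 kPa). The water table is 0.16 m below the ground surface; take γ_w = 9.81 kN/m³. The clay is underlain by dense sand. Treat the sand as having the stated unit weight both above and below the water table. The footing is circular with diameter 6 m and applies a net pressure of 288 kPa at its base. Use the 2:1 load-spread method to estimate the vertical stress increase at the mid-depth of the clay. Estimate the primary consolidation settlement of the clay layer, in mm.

Mid-depth of clay below the ground surface: z = 2 + 2.9/2 = 3.45 m.
Total vertical stress at mid-clay: σ_v = 20.4×2 + 16.2×1.45 = 64.29 kPa.
Pore pressure: u = 9.81×(3.45 − 0.16) = 32.275 kPa.
Initial effective stress: σ'_0 = σ_v − u = 64.29 − 32.275 = 32.015 kPa.
Stress increase at mid-clay by the 2:1 spreading method:
Δσ ≈ qD²/(D+z)² = 288×6²/(6+3.45)² = 116.1 kPa
Final effective stress: σ'_f = 32.015 + 116.1 = 148.12 kPa.
σ'_f = 148.12 ≤ σ'_p = 186 kPa, so the clay remains overconsolidated and only the recompression index applies:
S_c = C_r·H/(1+e₀)·log₁₀(σ'_f/σ'_0) = 0.037×2.9/1.97×log₁₀(148.12/32.015)
    = 0.054468 × 0.66526 = 0.03624 m

S_c ≈ 36.2 mm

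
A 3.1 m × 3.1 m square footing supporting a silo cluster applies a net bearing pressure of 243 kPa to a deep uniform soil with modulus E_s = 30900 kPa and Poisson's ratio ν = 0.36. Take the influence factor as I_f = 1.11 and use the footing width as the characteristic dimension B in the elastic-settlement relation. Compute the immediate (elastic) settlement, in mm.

Immediate (elastic) settlement: S_e = q·B·(1−ν²)/E_s · I_f.
S_e = 243 × 3.1 × (1 − 0.36²) / 30900 × 1.11
    = 243 × 3.1 × 0.8704 / 30900 × 1.11
    = 0.02355 m = 23.55 mm

S_e ≈ 23.6 mm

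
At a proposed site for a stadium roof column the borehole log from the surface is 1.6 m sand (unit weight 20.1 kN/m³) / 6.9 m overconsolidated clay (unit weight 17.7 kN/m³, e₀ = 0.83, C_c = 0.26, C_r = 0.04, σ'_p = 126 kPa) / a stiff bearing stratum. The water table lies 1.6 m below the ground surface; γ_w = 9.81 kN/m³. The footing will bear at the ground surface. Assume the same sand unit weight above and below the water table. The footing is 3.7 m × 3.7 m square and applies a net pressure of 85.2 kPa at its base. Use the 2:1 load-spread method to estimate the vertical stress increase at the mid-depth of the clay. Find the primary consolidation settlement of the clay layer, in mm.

S_c ≈ 15 mm

Mid-depth of clay below the ground surface: z = 1.6 + 6.9/2 = 5.05 m.
Total vertical stress at mid-clay: σ_v = 20.1×1.6 + 17.7×3.45 = 93.225 kPa.
Pore pressure: u = 9.81×(5.05 − 1.6) = 33.845 kPa.
Initial effective stress: σ'_0 = σ_v − u = 93.225 − 33.845 = 59.38 kPa.
Stress increase at mid-clay by the 2:1 spreading method:
Δσ = qBL/((B+z)(L+z)) = 85.2×3.7×3.7/((3.7+5.05)(3.7+5.05)) = 15.234 kPa
Final effective stress: σ'_f = 59.38 + 15.234 = 74.614 kPa.
σ'_f = 74.614 ≤ σ'_p = 126 kPa, so the clay remains overconsolidated and only the recompression index applies:
S_c = C_r·H/(1+e₀)·log₁₀(σ'_f/σ'_0) = 0.04×6.9/1.83×log₁₀(74.614/59.38)
    = 0.15082 × 0.09918 = 0.01496 m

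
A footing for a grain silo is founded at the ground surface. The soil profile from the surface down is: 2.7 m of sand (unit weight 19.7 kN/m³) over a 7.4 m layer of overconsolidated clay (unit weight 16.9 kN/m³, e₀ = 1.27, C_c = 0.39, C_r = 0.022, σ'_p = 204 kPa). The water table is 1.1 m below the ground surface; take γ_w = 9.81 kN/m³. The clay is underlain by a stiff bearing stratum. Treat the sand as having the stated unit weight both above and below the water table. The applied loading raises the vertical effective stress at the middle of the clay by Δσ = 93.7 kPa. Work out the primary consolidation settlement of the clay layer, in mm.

S_c ≈ 28.2 mm

Mid-depth of clay below the ground surface: z = 2.7 + 7.4/2 = 6.4 m.
Total vertical stress at mid-clay: σ_v = 19.7×2.7 + 16.9×3.7 = 115.72 kPa.
Pore pressure: u = 9.81×(6.4 − 1.1) = 51.993 kPa.
Initial effective stress: σ'_0 = σ_v − u = 115.72 − 51.993 = 63.727 kPa.
Final effective stress: σ'_f = 63.727 + 93.7 = 157.43 kPa.
σ'_f = 157.43 ≤ σ'_p = 204 kPa, so the clay remains overconsolidated and only the recompression index applies:
S_c = C_r·H/(1+e₀)·log₁₀(σ'_f/σ'_0) = 0.022×7.4/2.27×log₁₀(157.43/63.727)
    = 0.071718 × 0.39276 = 0.02817 m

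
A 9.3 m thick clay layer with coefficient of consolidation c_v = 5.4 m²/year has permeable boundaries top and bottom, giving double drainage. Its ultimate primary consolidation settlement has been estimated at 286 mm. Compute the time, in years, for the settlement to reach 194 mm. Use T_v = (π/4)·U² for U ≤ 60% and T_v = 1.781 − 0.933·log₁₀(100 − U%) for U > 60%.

t ≈ 1.5 years

Drainage path length: H_d = H/2 = 4.65 m (double drainage).
U = S(t)/S_ult = 194/286 = 0.6783.
U > 60%: T_v = 1.781 − 0.933·log₁₀(100 − 67.832) = 0.37458.
t = T_v·H_d²/c_v = 0.37458×4.65²/5.4 = 1.5 years.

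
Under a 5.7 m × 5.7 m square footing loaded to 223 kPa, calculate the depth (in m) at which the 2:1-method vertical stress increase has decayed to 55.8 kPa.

z ≈ 5.69 m

2:1 spreading — at depth z the loaded area has grown by z in each plan dimension:
qB²/(B+z)² = Δσ_z ⇒ z = B(√(q/Δσ_z) − 1) = 5.7×(√(223/55.8) − 1) = 5.695 m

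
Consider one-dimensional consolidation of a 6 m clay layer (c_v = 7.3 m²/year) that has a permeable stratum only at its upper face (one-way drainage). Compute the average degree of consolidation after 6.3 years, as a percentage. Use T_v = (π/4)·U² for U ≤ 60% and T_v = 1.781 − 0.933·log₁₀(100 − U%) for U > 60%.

Drainage path length: H_d = H = 6 m (single drainage).
T_v = c_v·t/H_d² = 7.3×6.3/6² = 1.2775.
T_v = 1.2775 corresponds to the U > 60% branch:
U = 1 − 10^((1.781 − T_v)/0.933)/100 = 0.9654

U ≈ 96.5 %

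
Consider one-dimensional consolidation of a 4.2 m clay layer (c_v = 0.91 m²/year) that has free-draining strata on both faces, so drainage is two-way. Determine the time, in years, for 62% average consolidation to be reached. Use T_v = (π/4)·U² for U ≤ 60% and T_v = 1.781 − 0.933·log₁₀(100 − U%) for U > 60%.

t ≈ 1.49 years

Drainage path length: H_d = H/2 = 2.1 m (double drainage).
U > 60%: T_v = 1.781 − 0.933·log₁₀(100 − 62) = 0.30706.
t = T_v·H_d²/c_v = 0.30706×2.1²/0.91 = 1.488 years.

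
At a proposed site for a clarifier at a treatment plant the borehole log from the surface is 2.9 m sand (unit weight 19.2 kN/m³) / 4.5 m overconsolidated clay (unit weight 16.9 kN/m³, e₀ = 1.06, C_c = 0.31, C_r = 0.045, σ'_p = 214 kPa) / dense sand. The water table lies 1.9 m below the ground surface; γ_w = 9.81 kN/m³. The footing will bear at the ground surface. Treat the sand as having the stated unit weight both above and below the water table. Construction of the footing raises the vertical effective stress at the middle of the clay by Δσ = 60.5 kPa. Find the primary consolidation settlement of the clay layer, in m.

S_c ≈ 0.0291 m

Mid-depth of clay below the ground surface: z = 2.9 + 4.5/2 = 5.15 m.
Total vertical stress at mid-clay: σ_v = 19.2×2.9 + 16.9×2.25 = 93.705 kPa.
Pore pressure: u = 9.81×(5.15 − 1.9) = 31.883 kPa.
Initial effective stress: σ'_0 = σ_v − u = 93.705 − 31.883 = 61.822 kPa.
Final effective stress: σ'_f = 61.822 + 60.5 = 122.32 kPa.
σ'_f = 122.32 ≤ σ'_p = 214 kPa, so the clay remains overconsolidated and only the recompression index applies:
S_c = C_r·H/(1+e₀)·log₁₀(σ'_f/σ'_0) = 0.045×4.5/2.06×log₁₀(122.32/61.822)
    = 0.098302 × 0.29635 = 0.02913 m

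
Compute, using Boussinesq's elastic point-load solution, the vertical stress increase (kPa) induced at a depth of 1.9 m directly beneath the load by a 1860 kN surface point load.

Δσ_z ≈ 246 kPa

Boussinesq vertical stress below a point load on an elastic half-space:
Δσ_z = 3P/(2πz²) · [1 + (r/z)²]^(−5/2)
r/z = 0/1.9 = 0; [1+(r/z)²]^(−5/2) = 1.
Δσ_z = 3×1860/(2π×1.9²) × 1 = 246.01 × 1 = 246 kPa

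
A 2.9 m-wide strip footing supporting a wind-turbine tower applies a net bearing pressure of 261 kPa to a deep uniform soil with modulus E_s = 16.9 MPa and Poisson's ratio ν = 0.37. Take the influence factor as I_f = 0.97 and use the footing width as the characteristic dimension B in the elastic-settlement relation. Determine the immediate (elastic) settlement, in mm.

S_e ≈ 37.5 mm

Immediate (elastic) settlement: S_e = q·B·(1−ν²)/E_s · I_f.
E_s = 16.9 MPa = 16900 kPa.
S_e = 261 × 2.9 × (1 − 0.37²) / 16900 × 0.97
    = 261 × 2.9 × 0.8631 / 16900 × 0.97
    = 0.0375 m = 37.5 mm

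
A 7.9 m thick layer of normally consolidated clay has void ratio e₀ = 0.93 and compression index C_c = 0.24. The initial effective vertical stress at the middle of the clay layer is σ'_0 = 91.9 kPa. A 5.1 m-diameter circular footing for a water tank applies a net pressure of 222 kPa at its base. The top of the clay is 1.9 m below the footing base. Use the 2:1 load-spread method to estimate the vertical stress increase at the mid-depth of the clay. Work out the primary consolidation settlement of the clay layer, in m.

S_c ≈ 0.18 m

Mid-depth of clay below the footing base: z = 1.9 + 7.9/2 = 5.85 m.
Stress increase at mid-clay by the 2:1 spreading method:
Δσ ≈ qD²/(D+z)² = 222×5.1²/(5.1+5.85)² = 48.158 kPa
Final effective stress: σ'_f = σ'_0 + Δσ = 91.9 + 48.158 = 140.06 kPa.
Normally consolidated clay, so the full stress increment lies on the virgin compression line:
S_c = C_c·H/(1+e₀)·log₁₀(σ'_f/σ'_0) = 0.24×7.9/(1+0.93)×log₁₀(140.06/91.9)
    = 0.98238 × 0.183 = 0.1798 m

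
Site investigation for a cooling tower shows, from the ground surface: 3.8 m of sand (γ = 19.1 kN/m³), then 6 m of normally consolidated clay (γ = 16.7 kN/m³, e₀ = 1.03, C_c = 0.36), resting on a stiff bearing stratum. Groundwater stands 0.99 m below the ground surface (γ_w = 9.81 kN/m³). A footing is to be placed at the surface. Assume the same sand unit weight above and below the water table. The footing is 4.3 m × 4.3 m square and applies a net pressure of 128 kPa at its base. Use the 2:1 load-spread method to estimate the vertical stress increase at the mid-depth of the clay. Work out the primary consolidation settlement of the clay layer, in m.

S_c ≈ 0.119 m

Mid-depth of clay below the ground surface: z = 3.8 + 6/2 = 6.8 m.
Total vertical stress at mid-clay: σ_v = 19.1×3.8 + 16.7×3 = 122.68 kPa.
Pore pressure: u = 9.81×(6.8 − 0.99) = 56.996 kPa.
Initial effective stress: σ'_0 = σ_v − u = 122.68 − 56.996 = 65.684 kPa.
Stress increase at mid-clay by the 2:1 spreading method:
Δσ = qBL/((B+z)(L+z)) = 128×4.3×4.3/((4.3+6.8)(4.3+6.8)) = 19.209 kPa
Final effective stress: σ'_f = σ'_0 + Δσ = 65.684 + 19.209 = 84.893 kPa.
Normally consolidated clay, so the full stress increment lies on the virgin compression line:
S_c = C_c·H/(1+e₀)·log₁₀(σ'_f/σ'_0) = 0.36×6/(1+1.03)×log₁₀(84.893/65.684)
    = 1.064 × 0.11141 = 0.1185 m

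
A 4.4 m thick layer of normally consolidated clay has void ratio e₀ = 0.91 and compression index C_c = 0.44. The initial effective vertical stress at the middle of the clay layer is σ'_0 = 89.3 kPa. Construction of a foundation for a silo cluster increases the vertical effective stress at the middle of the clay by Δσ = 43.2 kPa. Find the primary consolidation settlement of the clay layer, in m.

Final effective stress: σ'_f = σ'_0 + Δσ = 89.3 + 43.2 = 132.5 kPa.
Normally consolidated clay, so the full stress increment lies on the virgin compression line:
S_c = C_c·H/(1+e₀)·log₁₀(σ'_f/σ'_0) = 0.44×4.4/(1+0.91)×log₁₀(132.5/89.3)
    = 1.0136 × 0.17136 = 0.1737 m

S_c ≈ 0.174 m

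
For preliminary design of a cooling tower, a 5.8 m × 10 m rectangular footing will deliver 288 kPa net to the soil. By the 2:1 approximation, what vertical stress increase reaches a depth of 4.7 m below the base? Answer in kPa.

By the 2:1 method the load spreads at 1 horizontal : 2 vertical, so at depth z the loaded area has grown by z in each plan dimension:
Δσ = qBL/((B+z)(L+z)) = 288×5.8×10/((5.8+4.7)(10+4.7)) = 108.22 kPa

Δσ_z ≈ 108 kPa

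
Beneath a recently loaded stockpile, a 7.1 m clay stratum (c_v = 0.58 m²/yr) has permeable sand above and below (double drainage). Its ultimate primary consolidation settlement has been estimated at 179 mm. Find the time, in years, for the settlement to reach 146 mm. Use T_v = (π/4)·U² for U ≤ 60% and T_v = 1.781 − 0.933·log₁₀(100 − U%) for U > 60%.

t ≈ 13 years

Drainage path length: H_d = H/2 = 3.55 m (double drainage).
U = S(t)/S_ult = 146/179 = 0.8156.
U > 60%: T_v = 1.781 − 0.933·log₁₀(100 − 81.564) = 0.60014.
t = T_v·H_d²/c_v = 0.60014×3.55²/0.58 = 13.04 years.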